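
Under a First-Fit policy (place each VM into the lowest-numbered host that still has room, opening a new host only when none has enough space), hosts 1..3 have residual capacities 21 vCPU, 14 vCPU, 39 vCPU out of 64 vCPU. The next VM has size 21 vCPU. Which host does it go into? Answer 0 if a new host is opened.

Hosts with room: host 1 (21 vCPU), host 3 (39 vCPU).
The first with room is host 1.

1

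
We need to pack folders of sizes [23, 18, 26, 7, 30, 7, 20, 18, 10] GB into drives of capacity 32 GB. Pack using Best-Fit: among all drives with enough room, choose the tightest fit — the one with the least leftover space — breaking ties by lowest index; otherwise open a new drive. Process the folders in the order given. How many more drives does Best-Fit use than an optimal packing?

Best-Fit: [23,7] [18,7] [26] [30] [20,10] [18] → 6 drives.
6 folders exceed 16 GB (half the capacity), and no two of those can share a drive, so at least 6 drives are needed.
So 6 is already optimal.

0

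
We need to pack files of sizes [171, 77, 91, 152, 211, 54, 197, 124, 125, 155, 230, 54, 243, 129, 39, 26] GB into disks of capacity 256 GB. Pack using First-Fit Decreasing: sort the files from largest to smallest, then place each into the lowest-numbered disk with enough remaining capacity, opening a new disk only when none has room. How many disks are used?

9 disks

Sorted descending: 243, 230, 211, 197, 171, 155, 152, 129, 125, 124, 91, 77, 54, 54, 39, 26.
243 GB → disk 1 (remaining 13 GB)
230 GB → disk 2 (remaining 26 GB)
211 GB → disk 3 (remaining 45 GB)
197 GB → disk 4 (remaining 59 GB)
171 GB → disk 5 (remaining 85 GB)
155 GB → disk 6 (remaining 101 GB)
152 GB → disk 7 (remaining 104 GB)
129 GB → disk 8 (remaining 127 GB)
125 GB → disk 8 (remaining 2 GB)
124 GB → disk 9 (remaining 132 GB)
91 GB → disk 6 (remaining 10 GB)
77 GB → disk 5 (remaining 8 GB)
54 GB → disk 4 (remaining 5 GB)
54 GB → disk 7 (remaining 50 GB)
39 GB → disk 3 (remaining 6 GB)
26 GB → disk 2 (remaining 0 GB)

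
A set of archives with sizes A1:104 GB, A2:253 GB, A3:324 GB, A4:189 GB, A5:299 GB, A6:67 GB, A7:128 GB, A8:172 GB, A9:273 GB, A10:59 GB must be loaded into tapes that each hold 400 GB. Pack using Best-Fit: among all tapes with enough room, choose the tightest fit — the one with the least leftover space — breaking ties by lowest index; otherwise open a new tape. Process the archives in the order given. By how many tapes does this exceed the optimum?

1

Best-Fit: [104,253] [324,67] [189,128,59] [299] [172] [273] → 6 tapes.
Total size 1868 GB; any packing needs at least ⌈1868/400⌉ = 5 tapes.
An optimal packing achieves that bound: [324,67] [299,59] [273,104] [253,128] [189,172] → 5 tapes.
Excess: 6 − 5 = 1.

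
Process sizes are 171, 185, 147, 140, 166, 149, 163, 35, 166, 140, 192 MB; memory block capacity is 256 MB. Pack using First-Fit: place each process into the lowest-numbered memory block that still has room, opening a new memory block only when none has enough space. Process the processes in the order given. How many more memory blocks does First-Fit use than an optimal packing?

0

First-Fit: [171,35] [185] [147] [140] [166] [149] [163] [166] [140] [192] → 10 memory blocks.
10 processes exceed 128 MB (half the capacity), and no two of those can share a memory block, so at least 10 memory blocks are needed.
So 10 is already optimal.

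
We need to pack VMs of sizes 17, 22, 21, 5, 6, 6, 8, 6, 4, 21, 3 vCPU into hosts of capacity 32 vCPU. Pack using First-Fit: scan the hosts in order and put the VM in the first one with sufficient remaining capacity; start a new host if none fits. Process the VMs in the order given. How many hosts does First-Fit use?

4 hosts

17 vCPU → host 1 (remaining 15 vCPU)
22 vCPU → host 2 (remaining 10 vCPU)
21 vCPU → host 3 (remaining 11 vCPU)
5 vCPU → host 1 (remaining 10 vCPU)
6 vCPU → host 1 (remaining 4 vCPU)
6 vCPU → host 2 (remaining 4 vCPU)
8 vCPU → host 3 (remaining 3 vCPU)
6 vCPU → host 4 (remaining 26 vCPU)
4 vCPU → host 1 (remaining 0 vCPU)
21 vCPU → host 4 (remaining 5 vCPU)
3 vCPU → host 2 (remaining 1 vCPU)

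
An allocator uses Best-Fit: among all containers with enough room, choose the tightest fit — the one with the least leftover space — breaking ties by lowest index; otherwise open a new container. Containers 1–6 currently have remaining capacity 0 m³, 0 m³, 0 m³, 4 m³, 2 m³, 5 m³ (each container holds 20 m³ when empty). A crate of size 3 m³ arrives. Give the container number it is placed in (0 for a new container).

Containers with room: container 4 (4 m³), container 6 (5 m³).
Tightest fit is container 4 with 4 m³ free.

4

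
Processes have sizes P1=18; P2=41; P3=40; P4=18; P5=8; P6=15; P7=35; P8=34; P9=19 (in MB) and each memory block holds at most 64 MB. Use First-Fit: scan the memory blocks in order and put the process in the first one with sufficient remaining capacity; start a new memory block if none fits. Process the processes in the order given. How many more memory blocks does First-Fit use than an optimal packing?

First-Fit: [18,41] [40,18] [8,15,35] [34,19] → 4 memory blocks.
Total size 228 MB; any packing needs at least ⌈228/64⌉ = 4 memory blocks.
So 4 is already optimal.

0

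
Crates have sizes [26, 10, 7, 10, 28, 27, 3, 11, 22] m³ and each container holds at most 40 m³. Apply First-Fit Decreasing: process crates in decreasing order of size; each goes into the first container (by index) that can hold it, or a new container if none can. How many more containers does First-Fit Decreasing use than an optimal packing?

First-Fit Decreasing: [28,11] [27,10,3] [26,10] [22,7] → 4 containers.
Total size 144 m³; any packing needs at least ⌈144/40⌉ = 4 containers.
So 4 is already optimal.

0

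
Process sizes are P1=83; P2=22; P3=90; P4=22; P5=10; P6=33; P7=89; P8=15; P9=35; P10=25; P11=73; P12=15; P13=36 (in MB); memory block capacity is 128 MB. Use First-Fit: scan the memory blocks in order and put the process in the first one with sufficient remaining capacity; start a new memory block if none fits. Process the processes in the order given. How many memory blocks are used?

P1 (83 MB) → memory block 1 (remaining 45 MB)
P2 (22 MB) → memory block 1 (remaining 23 MB)
P3 (90 MB) → memory block 2 (remaining 38 MB)
P4 (22 MB) → memory block 1 (remaining 1 MB)
P5 (10 MB) → memory block 2 (remaining 28 MB)
P6 (33 MB) → memory block 3 (remaining 95 MB)
P7 (89 MB) → memory block 3 (remaining 6 MB)
P8 (15 MB) → memory block 2 (remaining 13 MB)
P9 (35 MB) → memory block 4 (remaining 93 MB)
P10 (25 MB) → memory block 4 (remaining 68 MB)
P11 (73 MB) → memory block 5 (remaining 55 MB)
P12 (15 MB) → memory block 4 (remaining 53 MB)
P13 (36 MB) → memory block 4 (remaining 17 MB)
Final memory blocks: [83,22,22] [90,10,15] [33,89] [35,25,15,36] [73].

5 memory blocks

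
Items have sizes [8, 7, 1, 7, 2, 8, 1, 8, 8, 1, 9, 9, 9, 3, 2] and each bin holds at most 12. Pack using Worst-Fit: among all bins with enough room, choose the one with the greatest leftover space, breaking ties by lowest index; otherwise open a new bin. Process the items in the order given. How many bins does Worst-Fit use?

8 → bin 1 (remaining 4)
7 → bin 2 (remaining 5)
1 → bin 2 (remaining 4)
7 → bin 3 (remaining 5)
2 → bin 3 (remaining 3)
8 → bin 4 (remaining 4)
1 → bin 1 (remaining 3)
8 → bin 5 (remaining 4)
8 → bin 6 (remaining 4)
1 → bin 2 (remaining 3)
9 → bin 7 (remaining 3)
9 → bin 8 (remaining 3)
9 → bin 9 (remaining 3)
3 → bin 4 (remaining 1)
2 → bin 5 (remaining 2)
Final bins: [8,1] [7,1,1] [7,2] [8,3] [8,2] [8] [9] [9] [9].

9 bins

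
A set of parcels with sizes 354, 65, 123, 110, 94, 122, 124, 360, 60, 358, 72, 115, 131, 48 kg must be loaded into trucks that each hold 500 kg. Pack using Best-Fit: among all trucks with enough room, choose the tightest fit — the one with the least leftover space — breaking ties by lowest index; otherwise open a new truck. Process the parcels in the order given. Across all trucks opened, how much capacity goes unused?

364

truck 1: place 354 kg, 146 kg left
truck 1: place 65 kg, 81 kg left
truck 2: place 123 kg, 377 kg left
truck 2: place 110 kg, 267 kg left
truck 2: place 94 kg, 173 kg left
truck 2: place 122 kg, 51 kg left
truck 3: place 124 kg, 376 kg left
truck 3: place 360 kg, 16 kg left
truck 1: place 60 kg, 21 kg left
truck 4: place 358 kg, 142 kg left
truck 4: place 72 kg, 70 kg left
truck 5: place 115 kg, 385 kg left
truck 5: place 131 kg, 254 kg left
truck 2: place 48 kg, 3 kg left
5 trucks × 500 kg = 2500 kg; used 2136 kg; unused 364 kg.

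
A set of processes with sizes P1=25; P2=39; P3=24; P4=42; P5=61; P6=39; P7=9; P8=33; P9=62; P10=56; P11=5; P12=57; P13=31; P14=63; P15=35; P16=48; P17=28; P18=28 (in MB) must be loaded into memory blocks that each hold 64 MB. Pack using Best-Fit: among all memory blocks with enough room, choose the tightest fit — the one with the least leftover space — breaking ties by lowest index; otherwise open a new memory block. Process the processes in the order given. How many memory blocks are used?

12

Put P1 (25 MB) in memory block 1; 39 MB remain.
Put P2 (39 MB) in memory block 1; 0 MB remain.
Put P3 (24 MB) in memory block 2; 40 MB remain.
Put P4 (42 MB) in memory block 3; 22 MB remain.
Put P5 (61 MB) in memory block 4; 3 MB remain.
Put P6 (39 MB) in memory block 2; 1 MB remain.
Put P7 (9 MB) in memory block 3; 13 MB remain.
Put P8 (33 MB) in memory block 5; 31 MB remain.
Put P9 (62 MB) in memory block 6; 2 MB remain.
Put P10 (56 MB) in memory block 7; 8 MB remain.
Put P11 (5 MB) in memory block 7; 3 MB remain.
Put P12 (57 MB) in memory block 8; 7 MB remain.
Put P13 (31 MB) in memory block 5; 0 MB remain.
Put P14 (63 MB) in memory block 9; 1 MB remain.
Put P15 (35 MB) in memory block 10; 29 MB remain.
Put P16 (48 MB) in memory block 11; 16 MB remain.
Put P17 (28 MB) in memory block 10; 1 MB remain.
Put P18 (28 MB) in memory block 12; 36 MB remain.
Final memory blocks: [25,39] [24,39] [42,9] [61] [33,31] [62] [56,5] [57] [63] [35,28] [48] [28].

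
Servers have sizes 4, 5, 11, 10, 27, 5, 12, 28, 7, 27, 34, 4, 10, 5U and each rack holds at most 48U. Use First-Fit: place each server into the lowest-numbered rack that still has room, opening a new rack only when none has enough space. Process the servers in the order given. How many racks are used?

5 racks

Put 4U in rack 1; 44U remain.
Put 5U in rack 1; 39U remain.
Put 11U in rack 1; 28U remain.
Put 10U in rack 1; 18U remain.
Put 27U in rack 2; 21U remain.
Put 5U in rack 1; 13U remain.
Put 12U in rack 1; 1U remain.
Put 28U in rack 3; 20U remain.
Put 7U in rack 2; 14U remain.
Put 27U in rack 4; 21U remain.
Put 34U in rack 5; 14U remain.
Put 4U in rack 2; 10U remain.
Put 10U in rack 2; 0U remain.
Put 5U in rack 3; 15U remain.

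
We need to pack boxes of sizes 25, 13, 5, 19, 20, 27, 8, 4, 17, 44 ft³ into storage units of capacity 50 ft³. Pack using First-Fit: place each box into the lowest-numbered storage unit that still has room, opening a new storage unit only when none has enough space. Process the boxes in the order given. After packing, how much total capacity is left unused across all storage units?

18

Put 25 ft³ in storage unit 1; 25 ft³ remain.
Put 13 ft³ in storage unit 1; 12 ft³ remain.
Put 5 ft³ in storage unit 1; 7 ft³ remain.
Put 19 ft³ in storage unit 2; 31 ft³ remain.
Put 20 ft³ in storage unit 2; 11 ft³ remain.
Put 27 ft³ in storage unit 3; 23 ft³ remain.
Put 8 ft³ in storage unit 2; 3 ft³ remain.
Put 4 ft³ in storage unit 1; 3 ft³ remain.
Put 17 ft³ in storage unit 3; 6 ft³ remain.
Put 44 ft³ in storage unit 4; 6 ft³ remain.
4 storage units × 50 ft³ = 200 ft³; used 182 ft³; unused 18 ft³.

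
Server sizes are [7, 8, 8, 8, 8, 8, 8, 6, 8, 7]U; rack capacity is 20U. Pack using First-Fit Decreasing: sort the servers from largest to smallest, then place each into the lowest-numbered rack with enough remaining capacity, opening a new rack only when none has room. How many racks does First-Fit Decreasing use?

5

Sorted descending: 8, 8, 8, 8, 8, 8, 8, 7, 7, 6.
rack 1: place 8U, 12U left
rack 1: place 8U, 4U left
rack 2: place 8U, 12U left
rack 2: place 8U, 4U left
rack 3: place 8U, 12U left
rack 3: place 8U, 4U left
rack 4: place 8U, 12U left
rack 4: place 7U, 5U left
rack 5: place 7U, 13U left
rack 5: place 6U, 7U left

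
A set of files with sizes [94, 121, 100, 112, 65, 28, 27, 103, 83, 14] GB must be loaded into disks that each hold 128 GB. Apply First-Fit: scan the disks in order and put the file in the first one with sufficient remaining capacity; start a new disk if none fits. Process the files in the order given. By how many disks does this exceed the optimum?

First-Fit: [94,28] [121] [100,27] [112,14] [65] [103] [83] → 7 disks.
7 files exceed 64 GB (half the capacity), and no two of those can share a disk, so at least 7 disks are needed.
So 7 is already optimal.

0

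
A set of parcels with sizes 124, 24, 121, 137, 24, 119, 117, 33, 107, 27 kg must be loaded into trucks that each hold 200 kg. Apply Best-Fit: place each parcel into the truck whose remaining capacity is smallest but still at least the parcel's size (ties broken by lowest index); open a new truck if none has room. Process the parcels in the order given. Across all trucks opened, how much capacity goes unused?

Put 124 kg in truck 1; 76 kg remain.
Put 24 kg in truck 1; 52 kg remain.
Put 121 kg in truck 2; 79 kg remain.
Put 137 kg in truck 3; 63 kg remain.
Put 24 kg in truck 1; 28 kg remain.
Put 119 kg in truck 4; 81 kg remain.
Put 117 kg in truck 5; 83 kg remain.
Put 33 kg in truck 3; 30 kg remain.
Put 107 kg in truck 6; 93 kg remain.
Put 27 kg in truck 1; 1 kg remain.
6 trucks × 200 kg = 1200 kg; used 833 kg; unused 367 kg.

367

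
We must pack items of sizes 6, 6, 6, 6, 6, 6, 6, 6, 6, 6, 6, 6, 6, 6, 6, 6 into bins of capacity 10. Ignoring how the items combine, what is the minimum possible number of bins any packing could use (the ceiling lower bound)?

10

Total size = 6 + 6 + 6 + 6 + 6 + 6 + 6 + 6 + 6 + 6 + 6 + 6 + 6 + 6 + 6 + 6 = 96.
⌈96 / 10⌉ = 10.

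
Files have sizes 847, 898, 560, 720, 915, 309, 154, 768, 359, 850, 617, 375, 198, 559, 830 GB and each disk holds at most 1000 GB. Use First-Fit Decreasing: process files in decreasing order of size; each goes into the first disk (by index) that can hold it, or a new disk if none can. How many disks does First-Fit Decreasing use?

10 disks

Sorted descending: 915, 898, 850, 847, 830, 768, 720, 617, 560, 559, 375, 359, 309, 198, 154.
Put 915 GB in disk 1; 85 GB remain.
Put 898 GB in disk 2; 102 GB remain.
Put 850 GB in disk 3; 150 GB remain.
Put 847 GB in disk 4; 153 GB remain.
Put 830 GB in disk 5; 170 GB remain.
Put 768 GB in disk 6; 232 GB remain.
Put 720 GB in disk 7; 280 GB remain.
Put 617 GB in disk 8; 383 GB remain.
Put 560 GB in disk 9; 440 GB remain.
Put 559 GB in disk 10; 441 GB remain.
Put 375 GB in disk 8; 8 GB remain.
Put 359 GB in disk 9; 81 GB remain.
Put 309 GB in disk 10; 132 GB remain.
Put 198 GB in disk 6; 34 GB remain.
Put 154 GB in disk 5; 16 GB remain.
Final disks: [915] [898] [850] [847] [830,154] [768,198] [720] [617,375] [560,359] [559,309].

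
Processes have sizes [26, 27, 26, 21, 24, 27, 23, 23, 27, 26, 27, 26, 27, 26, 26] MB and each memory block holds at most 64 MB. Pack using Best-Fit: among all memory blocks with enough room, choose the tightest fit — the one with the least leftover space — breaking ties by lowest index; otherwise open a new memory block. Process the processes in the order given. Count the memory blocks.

memory block 1: place 26 MB, 38 MB left
memory block 1: place 27 MB, 11 MB left
memory block 2: place 26 MB, 38 MB left
memory block 2: place 21 MB, 17 MB left
memory block 3: place 24 MB, 40 MB left
memory block 3: place 27 MB, 13 MB left
memory block 4: place 23 MB, 41 MB left
memory block 4: place 23 MB, 18 MB left
memory block 5: place 27 MB, 37 MB left
memory block 5: place 26 MB, 11 MB left
memory block 6: place 27 MB, 37 MB left
memory block 6: place 26 MB, 11 MB left
memory block 7: place 27 MB, 37 MB left
memory block 7: place 26 MB, 11 MB left
memory block 8: place 26 MB, 38 MB left

8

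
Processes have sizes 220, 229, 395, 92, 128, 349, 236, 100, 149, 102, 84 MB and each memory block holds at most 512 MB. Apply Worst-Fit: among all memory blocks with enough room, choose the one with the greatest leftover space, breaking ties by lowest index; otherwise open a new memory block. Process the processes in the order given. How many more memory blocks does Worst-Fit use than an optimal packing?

0

Worst-Fit: [220,229] [395,92] [128,349] [236,100,149] [102,84] → 5 memory blocks.
Total size 2084 MB; any packing needs at least ⌈2084/512⌉ = 5 memory blocks.
So 5 is already optimal.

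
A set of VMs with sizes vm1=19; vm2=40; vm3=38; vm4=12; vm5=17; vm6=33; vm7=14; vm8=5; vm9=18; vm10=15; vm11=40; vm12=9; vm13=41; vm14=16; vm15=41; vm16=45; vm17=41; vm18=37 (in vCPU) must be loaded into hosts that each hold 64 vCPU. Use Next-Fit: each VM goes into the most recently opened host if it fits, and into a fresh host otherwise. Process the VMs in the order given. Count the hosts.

10

host 1: place vm1 (19 vCPU), 45 vCPU left
host 1: place vm2 (40 vCPU), 5 vCPU left
host 2: place vm3 (38 vCPU), 26 vCPU left
host 2: place vm4 (12 vCPU), 14 vCPU left
host 3: place vm5 (17 vCPU), 47 vCPU left
host 3: place vm6 (33 vCPU), 14 vCPU left
host 3: place vm7 (14 vCPU), 0 vCPU left
host 4: place vm8 (5 vCPU), 59 vCPU left
host 4: place vm9 (18 vCPU), 41 vCPU left
host 4: place vm10 (15 vCPU), 26 vCPU left
host 5: place vm11 (40 vCPU), 24 vCPU left
host 5: place vm12 (9 vCPU), 15 vCPU left
host 6: place vm13 (41 vCPU), 23 vCPU left
host 6: place vm14 (16 vCPU), 7 vCPU left
host 7: place vm15 (41 vCPU), 23 vCPU left
host 8: place vm16 (45 vCPU), 19 vCPU left
host 9: place vm17 (41 vCPU), 23 vCPU left
host 10: place vm18 (37 vCPU), 27 vCPU left
Final hosts: [19,40] [38,12] [17,33,14] [5,18,15] [40,9] [41,16] [41] [45] [41] [37].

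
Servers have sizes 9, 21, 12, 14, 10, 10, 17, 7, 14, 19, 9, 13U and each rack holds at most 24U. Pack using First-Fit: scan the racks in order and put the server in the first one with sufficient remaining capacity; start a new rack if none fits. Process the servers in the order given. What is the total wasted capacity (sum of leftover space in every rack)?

9U → rack 1 (remaining 15U)
21U → rack 2 (remaining 3U)
12U → rack 1 (remaining 3U)
14U → rack 3 (remaining 10U)
10U → rack 3 (remaining 0U)
10U → rack 4 (remaining 14U)
17U → rack 5 (remaining 7U)
7U → rack 4 (remaining 7U)
14U → rack 6 (remaining 10U)
19U → rack 7 (remaining 5U)
9U → rack 6 (remaining 1U)
13U → rack 8 (remaining 11U)
8 racks × 24U = 192U; used 155U; unused 37U.

37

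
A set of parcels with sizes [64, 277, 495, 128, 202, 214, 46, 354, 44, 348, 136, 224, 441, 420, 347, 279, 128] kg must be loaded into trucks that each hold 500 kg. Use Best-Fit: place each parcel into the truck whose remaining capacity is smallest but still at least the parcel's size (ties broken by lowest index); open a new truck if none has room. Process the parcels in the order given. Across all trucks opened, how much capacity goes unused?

853

Put 64 kg in truck 1; 436 kg remain.
Put 277 kg in truck 1; 159 kg remain.
Put 495 kg in truck 2; 5 kg remain.
Put 128 kg in truck 1; 31 kg remain.
Put 202 kg in truck 3; 298 kg remain.
Put 214 kg in truck 3; 84 kg remain.
Put 46 kg in truck 3; 38 kg remain.
Put 354 kg in truck 4; 146 kg remain.
Put 44 kg in truck 4; 102 kg remain.
Put 348 kg in truck 5; 152 kg remain.
Put 136 kg in truck 5; 16 kg remain.
Put 224 kg in truck 6; 276 kg remain.
Put 441 kg in truck 7; 59 kg remain.
Put 420 kg in truck 8; 80 kg remain.
Put 347 kg in truck 9; 153 kg remain.
Put 279 kg in truck 10; 221 kg remain.
Put 128 kg in truck 9; 25 kg remain.
10 trucks × 500 kg = 5000 kg; used 4147 kg; unused 853 kg.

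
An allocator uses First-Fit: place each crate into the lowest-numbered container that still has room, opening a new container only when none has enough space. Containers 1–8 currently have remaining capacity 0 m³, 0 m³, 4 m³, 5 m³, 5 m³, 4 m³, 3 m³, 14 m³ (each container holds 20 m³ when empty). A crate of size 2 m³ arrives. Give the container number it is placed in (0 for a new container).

Containers with room: container 3 (4 m³), container 4 (5 m³), container 5 (5 m³), container 6 (4 m³), container 7 (3 m³), container 8 (14 m³).
The first with room is container 3.

3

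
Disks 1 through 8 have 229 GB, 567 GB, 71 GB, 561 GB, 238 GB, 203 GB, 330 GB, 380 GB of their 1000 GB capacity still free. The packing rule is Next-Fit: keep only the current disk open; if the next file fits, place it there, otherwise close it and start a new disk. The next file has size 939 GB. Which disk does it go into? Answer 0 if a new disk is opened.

0

Next-Fit only looks at disk 8, which has 380 GB free.
939 GB does not fit, so a new disk is opened.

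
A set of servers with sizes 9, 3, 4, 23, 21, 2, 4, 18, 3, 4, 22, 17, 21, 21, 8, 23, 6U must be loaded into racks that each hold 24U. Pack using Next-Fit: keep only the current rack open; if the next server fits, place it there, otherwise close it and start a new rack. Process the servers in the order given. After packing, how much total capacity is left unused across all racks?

79

9U → rack 1 (remaining 15U)
3U → rack 1 (remaining 12U)
4U → rack 1 (remaining 8U)
23U → rack 2 (remaining 1U)
21U → rack 3 (remaining 3U)
2U → rack 3 (remaining 1U)
4U → rack 4 (remaining 20U)
18U → rack 4 (remaining 2U)
3U → rack 5 (remaining 21U)
4U → rack 5 (remaining 17U)
22U → rack 6 (remaining 2U)
17U → rack 7 (remaining 7U)
21U → rack 8 (remaining 3U)
21U → rack 9 (remaining 3U)
8U → rack 10 (remaining 16U)
23U → rack 11 (remaining 1U)
6U → rack 12 (remaining 18U)
12 racks × 24U = 288U; used 209U; unused 79U.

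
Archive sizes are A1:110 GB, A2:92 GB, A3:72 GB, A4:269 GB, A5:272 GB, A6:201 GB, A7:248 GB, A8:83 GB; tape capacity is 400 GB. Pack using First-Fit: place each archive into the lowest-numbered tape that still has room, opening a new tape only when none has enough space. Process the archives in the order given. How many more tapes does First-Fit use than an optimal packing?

1

First-Fit: [110,92,72,83] [269] [272] [201] [248] → 5 tapes.
Total size 1347 GB; any packing needs at least ⌈1347/400⌉ = 4 tapes.
An optimal packing achieves that bound: [272,110] [269,92] [248,83] [201,72] → 4 tapes.
Excess: 5 − 4 = 1.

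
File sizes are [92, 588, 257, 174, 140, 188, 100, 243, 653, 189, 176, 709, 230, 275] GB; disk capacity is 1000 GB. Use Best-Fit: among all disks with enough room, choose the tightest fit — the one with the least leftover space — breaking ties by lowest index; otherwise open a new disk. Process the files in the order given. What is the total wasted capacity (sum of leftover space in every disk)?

disk 1: place 92 GB, 908 GB left
disk 1: place 588 GB, 320 GB left
disk 1: place 257 GB, 63 GB left
disk 2: place 174 GB, 826 GB left
disk 2: place 140 GB, 686 GB left
disk 2: place 188 GB, 498 GB left
disk 2: place 100 GB, 398 GB left
disk 2: place 243 GB, 155 GB left
disk 3: place 653 GB, 347 GB left
disk 3: place 189 GB, 158 GB left
disk 4: place 176 GB, 824 GB left
disk 4: place 709 GB, 115 GB left
disk 5: place 230 GB, 770 GB left
disk 5: place 275 GB, 495 GB left
5 disks × 1000 GB = 5000 GB; used 4014 GB; unused 986 GB.

986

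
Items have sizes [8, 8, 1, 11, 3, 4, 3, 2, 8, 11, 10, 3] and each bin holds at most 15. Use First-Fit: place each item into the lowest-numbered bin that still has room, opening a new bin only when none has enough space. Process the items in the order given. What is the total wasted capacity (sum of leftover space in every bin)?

18

bin 1: place 8, 7 left
bin 2: place 8, 7 left
bin 1: place 1, 6 left
bin 3: place 11, 4 left
bin 1: place 3, 3 left
bin 2: place 4, 3 left
bin 1: place 3, 0 left
bin 2: place 2, 1 left
bin 4: place 8, 7 left
bin 5: place 11, 4 left
bin 6: place 10, 5 left
bin 3: place 3, 1 left
6 bins × 15 = 90; used 72; unused 18.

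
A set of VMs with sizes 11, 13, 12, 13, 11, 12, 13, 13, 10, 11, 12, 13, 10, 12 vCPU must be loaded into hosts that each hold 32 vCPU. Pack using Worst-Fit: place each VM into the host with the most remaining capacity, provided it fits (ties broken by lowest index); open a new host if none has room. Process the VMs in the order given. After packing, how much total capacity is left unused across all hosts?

58

11 vCPU → host 1 (remaining 21 vCPU)
13 vCPU → host 1 (remaining 8 vCPU)
12 vCPU → host 2 (remaining 20 vCPU)
13 vCPU → host 2 (remaining 7 vCPU)
11 vCPU → host 3 (remaining 21 vCPU)
12 vCPU → host 3 (remaining 9 vCPU)
13 vCPU → host 4 (remaining 19 vCPU)
13 vCPU → host 4 (remaining 6 vCPU)
10 vCPU → host 5 (remaining 22 vCPU)
11 vCPU → host 5 (remaining 11 vCPU)
12 vCPU → host 6 (remaining 20 vCPU)
13 vCPU → host 6 (remaining 7 vCPU)
10 vCPU → host 5 (remaining 1 vCPU)
12 vCPU → host 7 (remaining 20 vCPU)
7 hosts × 32 vCPU = 224 vCPU; used 166 vCPU; unused 58 vCPU.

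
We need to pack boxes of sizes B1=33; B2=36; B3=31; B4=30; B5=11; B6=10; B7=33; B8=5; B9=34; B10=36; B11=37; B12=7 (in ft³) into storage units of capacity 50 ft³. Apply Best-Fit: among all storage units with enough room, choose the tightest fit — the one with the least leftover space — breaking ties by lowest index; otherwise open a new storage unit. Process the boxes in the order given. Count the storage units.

Put B1 (33 ft³) in storage unit 1; 17 ft³ remain.
Put B2 (36 ft³) in storage unit 2; 14 ft³ remain.
Put B3 (31 ft³) in storage unit 3; 19 ft³ remain.
Put B4 (30 ft³) in storage unit 4; 20 ft³ remain.
Put B5 (11 ft³) in storage unit 2; 3 ft³ remain.
Put B6 (10 ft³) in storage unit 1; 7 ft³ remain.
Put B7 (33 ft³) in storage unit 5; 17 ft³ remain.
Put B8 (5 ft³) in storage unit 1; 2 ft³ remain.
Put B9 (34 ft³) in storage unit 6; 16 ft³ remain.
Put B10 (36 ft³) in storage unit 7; 14 ft³ remain.
Put B11 (37 ft³) in storage unit 8; 13 ft³ remain.
Put B12 (7 ft³) in storage unit 8; 6 ft³ remain.
Final storage units: [33,10,5] [36,11] [31] [30] [33] [34] [36] [37,7].

8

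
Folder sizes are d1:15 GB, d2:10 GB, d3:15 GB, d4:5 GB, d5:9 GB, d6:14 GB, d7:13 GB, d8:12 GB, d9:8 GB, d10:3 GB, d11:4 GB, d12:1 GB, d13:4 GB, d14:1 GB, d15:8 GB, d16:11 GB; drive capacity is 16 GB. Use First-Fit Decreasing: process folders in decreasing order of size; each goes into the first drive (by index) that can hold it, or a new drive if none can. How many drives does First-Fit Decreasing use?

9 drives

Sorted descending: 15, 15, 14, 13, 12, 11, 10, 9, 8, 8, 5, 4, 4, 3, 1, 1.
Put 15 GB in drive 1; 1 GB remain.
Put 15 GB in drive 2; 1 GB remain.
Put 14 GB in drive 3; 2 GB remain.
Put 13 GB in drive 4; 3 GB remain.
Put 12 GB in drive 5; 4 GB remain.
Put 11 GB in drive 6; 5 GB remain.
Put 10 GB in drive 7; 6 GB remain.
Put 9 GB in drive 8; 7 GB remain.
Put 8 GB in drive 9; 8 GB remain.
Put 8 GB in drive 9; 0 GB remain.
Put 5 GB in drive 6; 0 GB remain.
Put 4 GB in drive 5; 0 GB remain.
Put 4 GB in drive 7; 2 GB remain.
Put 3 GB in drive 4; 0 GB remain.
Put 1 GB in drive 1; 0 GB remain.
Put 1 GB in drive 2; 0 GB remain.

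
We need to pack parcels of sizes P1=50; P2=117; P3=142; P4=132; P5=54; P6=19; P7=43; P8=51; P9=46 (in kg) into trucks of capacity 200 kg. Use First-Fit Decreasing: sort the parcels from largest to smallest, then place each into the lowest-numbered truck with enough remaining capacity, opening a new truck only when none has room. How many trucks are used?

Sorted descending: 142, 132, 117, 54, 51, 50, 46, 43, 19.
truck 1: place 142 kg, 58 kg left
truck 2: place 132 kg, 68 kg left
truck 3: place 117 kg, 83 kg left
truck 1: place 54 kg, 4 kg left
truck 2: place 51 kg, 17 kg left
truck 3: place 50 kg, 33 kg left
truck 4: place 46 kg, 154 kg left
truck 4: place 43 kg, 111 kg left
truck 3: place 19 kg, 14 kg left

4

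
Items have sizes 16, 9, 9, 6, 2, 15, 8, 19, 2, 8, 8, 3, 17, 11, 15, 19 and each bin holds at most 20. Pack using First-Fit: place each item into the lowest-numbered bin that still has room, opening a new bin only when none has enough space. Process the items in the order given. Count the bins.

10 bins

16 → bin 1 (remaining 4)
9 → bin 2 (remaining 11)
9 → bin 2 (remaining 2)
6 → bin 3 (remaining 14)
2 → bin 1 (remaining 2)
15 → bin 4 (remaining 5)
8 → bin 3 (remaining 6)
19 → bin 5 (remaining 1)
2 → bin 1 (remaining 0)
8 → bin 6 (remaining 12)
8 → bin 6 (remaining 4)
3 → bin 3 (remaining 3)
17 → bin 7 (remaining 3)
11 → bin 8 (remaining 9)
15 → bin 9 (remaining 5)
19 → bin 10 (remaining 1)
Final bins: [16,2,2] [9,9] [6,8,3] [15] [19] [8,8] [17] [11] [15] [19].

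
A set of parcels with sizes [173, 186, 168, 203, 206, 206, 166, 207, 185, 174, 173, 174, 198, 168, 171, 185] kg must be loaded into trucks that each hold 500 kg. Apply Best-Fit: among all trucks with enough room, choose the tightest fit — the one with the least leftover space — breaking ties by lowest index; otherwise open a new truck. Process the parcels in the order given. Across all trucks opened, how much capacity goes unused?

1057

173 kg → truck 1 (remaining 327 kg)
186 kg → truck 1 (remaining 141 kg)
168 kg → truck 2 (remaining 332 kg)
203 kg → truck 2 (remaining 129 kg)
206 kg → truck 3 (remaining 294 kg)
206 kg → truck 3 (remaining 88 kg)
166 kg → truck 4 (remaining 334 kg)
207 kg → truck 4 (remaining 127 kg)
185 kg → truck 5 (remaining 315 kg)
174 kg → truck 5 (remaining 141 kg)
173 kg → truck 6 (remaining 327 kg)
174 kg → truck 6 (remaining 153 kg)
198 kg → truck 7 (remaining 302 kg)
168 kg → truck 7 (remaining 134 kg)
171 kg → truck 8 (remaining 329 kg)
185 kg → truck 8 (remaining 144 kg)
8 trucks × 500 kg = 4000 kg; used 2943 kg; unused 1057 kg.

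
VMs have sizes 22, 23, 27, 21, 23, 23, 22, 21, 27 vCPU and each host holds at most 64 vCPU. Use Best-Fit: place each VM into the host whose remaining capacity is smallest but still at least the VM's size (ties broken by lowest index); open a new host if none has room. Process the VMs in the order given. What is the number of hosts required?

Put 22 vCPU in host 1; 42 vCPU remain.
Put 23 vCPU in host 1; 19 vCPU remain.
Put 27 vCPU in host 2; 37 vCPU remain.
Put 21 vCPU in host 2; 16 vCPU remain.
Put 23 vCPU in host 3; 41 vCPU remain.
Put 23 vCPU in host 3; 18 vCPU remain.
Put 22 vCPU in host 4; 42 vCPU remain.
Put 21 vCPU in host 4; 21 vCPU remain.
Put 27 vCPU in host 5; 37 vCPU remain.

5 hosts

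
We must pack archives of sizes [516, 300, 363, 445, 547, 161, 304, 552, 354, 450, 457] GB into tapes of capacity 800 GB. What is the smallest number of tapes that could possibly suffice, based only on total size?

Total size = 516 + 300 + 363 + 445 + 547 + 161 + 304 + 552 + 354 + 450 + 457 = 4449 GB.
⌈4449 / 800⌉ = 6.

6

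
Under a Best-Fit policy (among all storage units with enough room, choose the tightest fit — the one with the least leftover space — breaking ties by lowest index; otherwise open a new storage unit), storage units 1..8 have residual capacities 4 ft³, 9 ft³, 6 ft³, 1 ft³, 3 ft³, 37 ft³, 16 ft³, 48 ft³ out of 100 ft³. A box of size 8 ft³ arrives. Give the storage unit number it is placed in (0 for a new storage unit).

2

Storage units with room: storage unit 2 (9 ft³), storage unit 6 (37 ft³), storage unit 7 (16 ft³), storage unit 8 (48 ft³).
Tightest fit is storage unit 2 with 9 ft³ free.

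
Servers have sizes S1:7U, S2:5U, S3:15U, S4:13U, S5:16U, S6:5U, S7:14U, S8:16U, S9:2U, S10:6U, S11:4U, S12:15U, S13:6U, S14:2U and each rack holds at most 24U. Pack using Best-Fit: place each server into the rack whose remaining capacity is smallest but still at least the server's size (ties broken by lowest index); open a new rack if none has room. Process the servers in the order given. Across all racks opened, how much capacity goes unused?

rack 1: place S1 (7U), 17U left
rack 1: place S2 (5U), 12U left
rack 2: place S3 (15U), 9U left
rack 3: place S4 (13U), 11U left
rack 4: place S5 (16U), 8U left
rack 4: place S6 (5U), 3U left
rack 5: place S7 (14U), 10U left
rack 6: place S8 (16U), 8U left
rack 4: place S9 (2U), 1U left
rack 6: place S10 (6U), 2U left
rack 2: place S11 (4U), 5U left
rack 7: place S12 (15U), 9U left
rack 7: place S13 (6U), 3U left
rack 6: place S14 (2U), 0U left
7 racks × 24U = 168U; used 126U; unused 42U.

42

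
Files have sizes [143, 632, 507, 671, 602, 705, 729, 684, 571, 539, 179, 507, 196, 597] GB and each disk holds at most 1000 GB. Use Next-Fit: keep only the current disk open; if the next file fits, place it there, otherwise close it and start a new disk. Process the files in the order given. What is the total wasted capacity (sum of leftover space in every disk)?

3738

143 GB → disk 1 (remaining 857 GB)
632 GB → disk 1 (remaining 225 GB)
507 GB → disk 2 (remaining 493 GB)
671 GB → disk 3 (remaining 329 GB)
602 GB → disk 4 (remaining 398 GB)
705 GB → disk 5 (remaining 295 GB)
729 GB → disk 6 (remaining 271 GB)
684 GB → disk 7 (remaining 316 GB)
571 GB → disk 8 (remaining 429 GB)
539 GB → disk 9 (remaining 461 GB)
179 GB → disk 9 (remaining 282 GB)
507 GB → disk 10 (remaining 493 GB)
196 GB → disk 10 (remaining 297 GB)
597 GB → disk 11 (remaining 403 GB)
11 disks × 1000 GB = 11000 GB; used 7262 GB; unused 3738 GB.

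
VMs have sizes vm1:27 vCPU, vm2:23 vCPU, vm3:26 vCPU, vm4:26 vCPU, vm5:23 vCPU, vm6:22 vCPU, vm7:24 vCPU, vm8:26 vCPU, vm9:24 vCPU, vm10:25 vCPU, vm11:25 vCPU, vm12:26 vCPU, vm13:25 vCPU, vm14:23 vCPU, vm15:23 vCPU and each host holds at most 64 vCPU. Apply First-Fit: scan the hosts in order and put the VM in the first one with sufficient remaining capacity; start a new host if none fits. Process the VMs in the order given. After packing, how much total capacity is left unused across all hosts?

144

Put vm1 (27 vCPU) in host 1; 37 vCPU remain.
Put vm2 (23 vCPU) in host 1; 14 vCPU remain.
Put vm3 (26 vCPU) in host 2; 38 vCPU remain.
Put vm4 (26 vCPU) in host 2; 12 vCPU remain.
Put vm5 (23 vCPU) in host 3; 41 vCPU remain.
Put vm6 (22 vCPU) in host 3; 19 vCPU remain.
Put vm7 (24 vCPU) in host 4; 40 vCPU remain.
Put vm8 (26 vCPU) in host 4; 14 vCPU remain.
Put vm9 (24 vCPU) in host 5; 40 vCPU remain.
Put vm10 (25 vCPU) in host 5; 15 vCPU remain.
Put vm11 (25 vCPU) in host 6; 39 vCPU remain.
Put vm12 (26 vCPU) in host 6; 13 vCPU remain.
Put vm13 (25 vCPU) in host 7; 39 vCPU remain.
Put vm14 (23 vCPU) in host 7; 16 vCPU remain.
Put vm15 (23 vCPU) in host 8; 41 vCPU remain.
8 hosts × 64 vCPU = 512 vCPU; used 368 vCPU; unused 144 vCPU.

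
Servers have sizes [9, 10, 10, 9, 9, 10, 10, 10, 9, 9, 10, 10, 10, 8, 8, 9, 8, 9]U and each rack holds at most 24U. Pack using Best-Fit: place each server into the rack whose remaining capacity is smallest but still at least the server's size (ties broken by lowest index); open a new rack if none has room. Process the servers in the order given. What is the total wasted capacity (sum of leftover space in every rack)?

49

rack 1: place 9U, 15U left
rack 1: place 10U, 5U left
rack 2: place 10U, 14U left
rack 2: place 9U, 5U left
rack 3: place 9U, 15U left
rack 3: place 10U, 5U left
rack 4: place 10U, 14U left
rack 4: place 10U, 4U left
rack 5: place 9U, 15U left
rack 5: place 9U, 6U left
rack 6: place 10U, 14U left
rack 6: place 10U, 4U left
rack 7: place 10U, 14U left
rack 7: place 8U, 6U left
rack 8: place 8U, 16U left
rack 8: place 9U, 7U left
rack 9: place 8U, 16U left
rack 9: place 9U, 7U left
9 racks × 24U = 216U; used 167U; unused 49U.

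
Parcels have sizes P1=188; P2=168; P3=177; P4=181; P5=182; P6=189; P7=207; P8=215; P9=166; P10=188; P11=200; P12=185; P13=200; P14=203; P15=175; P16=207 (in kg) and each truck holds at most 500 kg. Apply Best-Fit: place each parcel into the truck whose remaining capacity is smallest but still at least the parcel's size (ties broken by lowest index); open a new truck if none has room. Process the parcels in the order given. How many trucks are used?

Put P1 (188 kg) in truck 1; 312 kg remain.
Put P2 (168 kg) in truck 1; 144 kg remain.
Put P3 (177 kg) in truck 2; 323 kg remain.
Put P4 (181 kg) in truck 2; 142 kg remain.
Put P5 (182 kg) in truck 3; 318 kg remain.
Put P6 (189 kg) in truck 3; 129 kg remain.
Put P7 (207 kg) in truck 4; 293 kg remain.
Put P8 (215 kg) in truck 4; 78 kg remain.
Put P9 (166 kg) in truck 5; 334 kg remain.
Put P10 (188 kg) in truck 5; 146 kg remain.
Put P11 (200 kg) in truck 6; 300 kg remain.
Put P12 (185 kg) in truck 6; 115 kg remain.
Put P13 (200 kg) in truck 7; 300 kg remain.
Put P14 (203 kg) in truck 7; 97 kg remain.
Put P15 (175 kg) in truck 8; 325 kg remain.
Put P16 (207 kg) in truck 8; 118 kg remain.

8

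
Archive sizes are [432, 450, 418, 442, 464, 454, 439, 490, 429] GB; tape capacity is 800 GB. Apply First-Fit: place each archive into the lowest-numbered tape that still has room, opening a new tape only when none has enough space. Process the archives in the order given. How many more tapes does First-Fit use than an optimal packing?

0

First-Fit: [432] [450] [418] [442] [464] [454] [439] [490] [429] → 9 tapes.
9 archives exceed 400 GB (half the capacity), and no two of those can share a tape, so at least 9 tapes are needed.
So 9 is already optimal.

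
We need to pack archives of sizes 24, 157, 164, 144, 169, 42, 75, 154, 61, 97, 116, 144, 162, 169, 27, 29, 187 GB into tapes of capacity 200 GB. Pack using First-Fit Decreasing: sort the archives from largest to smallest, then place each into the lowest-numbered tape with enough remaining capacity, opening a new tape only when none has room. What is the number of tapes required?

11 tapes

Sorted descending: 187, 169, 169, 164, 162, 157, 154, 144, 144, 116, 97, 75, 61, 42, 29, 27, 24.
tape 1: place 187 GB, 13 GB left
tape 2: place 169 GB, 31 GB left
tape 3: place 169 GB, 31 GB left
tape 4: place 164 GB, 36 GB left
tape 5: place 162 GB, 38 GB left
tape 6: place 157 GB, 43 GB left
tape 7: place 154 GB, 46 GB left
tape 8: place 144 GB, 56 GB left
tape 9: place 144 GB, 56 GB left
tape 10: place 116 GB, 84 GB left
tape 11: place 97 GB, 103 GB left
tape 10: place 75 GB, 9 GB left
tape 11: place 61 GB, 42 GB left
tape 6: place 42 GB, 1 GB left
tape 2: place 29 GB, 2 GB left
tape 3: place 27 GB, 4 GB left
tape 4: place 24 GB, 12 GB left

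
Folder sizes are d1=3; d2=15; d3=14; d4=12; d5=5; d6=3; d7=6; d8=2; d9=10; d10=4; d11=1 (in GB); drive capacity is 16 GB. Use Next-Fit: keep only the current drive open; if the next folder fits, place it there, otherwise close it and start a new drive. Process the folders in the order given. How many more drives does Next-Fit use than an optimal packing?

1

Next-Fit: [3] [15] [14] [12] [5,3,6,2] [10,4,1] → 6 drives.
Total size 75 GB; any packing needs at least ⌈75/16⌉ = 5 drives.
An optimal packing achieves that bound: [15,1] [14,2] [12,4] [10,6] [5,3,3] → 5 drives.
Excess: 6 − 5 = 1.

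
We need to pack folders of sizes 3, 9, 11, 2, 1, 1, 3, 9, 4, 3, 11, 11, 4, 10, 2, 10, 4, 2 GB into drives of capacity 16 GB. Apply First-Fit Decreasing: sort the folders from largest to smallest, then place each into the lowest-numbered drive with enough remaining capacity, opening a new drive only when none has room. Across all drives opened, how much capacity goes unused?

Sorted descending: 11, 11, 11, 10, 10, 9, 9, 4, 4, 4, 3, 3, 3, 2, 2, 2, 1, 1.
drive 1: place 11 GB, 5 GB left
drive 2: place 11 GB, 5 GB left
drive 3: place 11 GB, 5 GB left
drive 4: place 10 GB, 6 GB left
drive 5: place 10 GB, 6 GB left
drive 6: place 9 GB, 7 GB left
drive 7: place 9 GB, 7 GB left
drive 1: place 4 GB, 1 GB left
drive 2: place 4 GB, 1 GB left
drive 3: place 4 GB, 1 GB left
drive 4: place 3 GB, 3 GB left
drive 4: place 3 GB, 0 GB left
drive 5: place 3 GB, 3 GB left
drive 5: place 2 GB, 1 GB left
drive 6: place 2 GB, 5 GB left
drive 6: place 2 GB, 3 GB left
drive 1: place 1 GB, 0 GB left
drive 2: place 1 GB, 0 GB left
7 drives × 16 GB = 112 GB; used 100 GB; unused 12 GB.

12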